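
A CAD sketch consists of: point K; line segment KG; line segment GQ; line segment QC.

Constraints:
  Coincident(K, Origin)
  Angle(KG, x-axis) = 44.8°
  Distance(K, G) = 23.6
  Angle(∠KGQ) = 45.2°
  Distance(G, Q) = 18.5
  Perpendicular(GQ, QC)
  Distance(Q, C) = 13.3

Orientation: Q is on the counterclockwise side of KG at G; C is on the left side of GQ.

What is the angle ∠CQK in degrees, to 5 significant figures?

6.3739°

K is at the origin; KG runs at 44.8° with length 23.6, so G = 23.6·(cos 44.8°, sin 44.8°) = (16.746, 16.629). ∠KGQ = 45.2°, so GQ runs at 44.8° + (180° − 45.2°) = 179.60° from the x-axis; with |GQ| = 18.5, Q = G + 18.5·(cos 179.60°, sin 179.60°) = (-1.7537, 16.759). GQ is perpendicular to QC; with |QC| = 13.3 on the left of GQ, C = Q + 13.3·(-0.0069813, -0.99998) = (-1.8465, 3.4588). Then cos ∠CQK = QC·QK / (|QC||QK|), giving 6.3739°.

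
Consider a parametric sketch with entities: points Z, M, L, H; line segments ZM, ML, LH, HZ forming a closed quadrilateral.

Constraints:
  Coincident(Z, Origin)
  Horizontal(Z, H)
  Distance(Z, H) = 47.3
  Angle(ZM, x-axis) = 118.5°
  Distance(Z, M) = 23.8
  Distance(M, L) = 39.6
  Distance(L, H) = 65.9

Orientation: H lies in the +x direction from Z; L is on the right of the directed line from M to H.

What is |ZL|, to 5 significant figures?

24.378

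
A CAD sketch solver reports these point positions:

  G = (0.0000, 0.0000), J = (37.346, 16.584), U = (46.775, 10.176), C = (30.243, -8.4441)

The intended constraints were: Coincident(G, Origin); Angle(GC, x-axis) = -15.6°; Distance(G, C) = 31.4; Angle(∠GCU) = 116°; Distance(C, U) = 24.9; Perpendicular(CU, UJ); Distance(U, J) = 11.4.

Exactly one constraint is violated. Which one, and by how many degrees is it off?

Perpendicular(CU, UJ) — off by 7.40°.

G = (0.00, 0.00) ✓; GC at -15.60° ✓; |GC| = 31.40 ✓; ∠GCU = 116.0° ✓; |CU| = 24.90 ✓; ∠(CU, UJ) = 97.40° ✗; |UJ| = 11.40 ✓.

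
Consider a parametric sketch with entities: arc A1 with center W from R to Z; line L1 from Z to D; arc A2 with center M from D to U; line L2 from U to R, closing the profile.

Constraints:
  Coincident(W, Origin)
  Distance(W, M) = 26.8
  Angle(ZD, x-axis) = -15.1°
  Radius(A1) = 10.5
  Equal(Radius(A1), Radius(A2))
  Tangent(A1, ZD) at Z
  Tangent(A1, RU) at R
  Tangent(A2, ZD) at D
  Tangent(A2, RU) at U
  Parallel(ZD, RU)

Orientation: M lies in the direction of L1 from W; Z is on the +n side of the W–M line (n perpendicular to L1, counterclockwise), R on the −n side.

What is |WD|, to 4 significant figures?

28.78

The slot axis is L1's direction at -15.1°, so u = (cos -15.1°, sin -15.1°) = (0.9655, -0.2605) and n = (−sin -15.1°, cos -15.1°) = (0.2605, 0.9655). W is at the origin and M lies 26.8 along u from W, so M = 26.8·u = (25.87, -6.982). Tangency of A1 to both parallel lines with radius 10.5 puts Z and R at W ± 10.5·n: Z = (2.735, 10.14), R = (-2.735, -10.14). Equal radii place D and U the same way about M: D = M + 10.5·n = (28.61, 3.156), U = M − 10.5·n = (23.14, -17.12). Then |WD| = |D − W| = 28.78.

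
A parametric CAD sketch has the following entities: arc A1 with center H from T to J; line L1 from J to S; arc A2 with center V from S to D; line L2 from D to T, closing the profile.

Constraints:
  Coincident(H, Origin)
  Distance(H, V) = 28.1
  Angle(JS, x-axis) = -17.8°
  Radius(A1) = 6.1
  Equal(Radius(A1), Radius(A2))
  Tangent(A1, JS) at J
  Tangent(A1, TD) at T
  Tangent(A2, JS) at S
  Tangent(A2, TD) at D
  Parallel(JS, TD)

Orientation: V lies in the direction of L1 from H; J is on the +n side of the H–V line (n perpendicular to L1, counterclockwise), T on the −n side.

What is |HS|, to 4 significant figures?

28.75

The slot axis is L1's direction at -17.8°, so u = (cos -17.8°, sin -17.8°) = (0.9521, -0.3057) and n = (−sin -17.8°, cos -17.8°) = (0.3057, 0.9521). H is at the origin and V lies 28.1 along u from H, so V = 28.1·u = (26.75, -8.590). Tangency of A1 to both parallel lines with radius 6.1 puts J and T at H ± 6.1·n: J = (1.865, 5.808), T = (-1.865, -5.808). Equal radii place S and D the same way about V: S = V + 6.1·n = (28.62, -2.782), D = V − 6.1·n = (24.89, -14.40). Then |HS| = |S − H| = 28.75.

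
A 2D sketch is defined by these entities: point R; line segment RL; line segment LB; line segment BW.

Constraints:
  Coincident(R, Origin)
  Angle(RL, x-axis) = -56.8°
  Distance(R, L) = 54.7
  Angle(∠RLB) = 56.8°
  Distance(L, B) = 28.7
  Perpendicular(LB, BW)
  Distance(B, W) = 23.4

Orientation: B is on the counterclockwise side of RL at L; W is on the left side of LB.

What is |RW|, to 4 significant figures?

22.41

R is at the origin; RL runs at -56.8° with length 54.7, so L = 54.7·(cos -56.8°, sin -56.8°) = (29.95, -45.77). ∠RLB = 56.8°, so LB runs at -56.8° + (180° − 56.8°) = 66.40° from the x-axis; with |LB| = 28.7, B = L + 28.7·(cos 66.40°, sin 66.40°) = (41.44, -19.47). LB is perpendicular to BW; with |BW| = 23.4 on the left of LB, W = B + 23.4·(-0.9164, 0.4003) = (20.00, -10.10). Then |RW| = |W − R| = 22.41.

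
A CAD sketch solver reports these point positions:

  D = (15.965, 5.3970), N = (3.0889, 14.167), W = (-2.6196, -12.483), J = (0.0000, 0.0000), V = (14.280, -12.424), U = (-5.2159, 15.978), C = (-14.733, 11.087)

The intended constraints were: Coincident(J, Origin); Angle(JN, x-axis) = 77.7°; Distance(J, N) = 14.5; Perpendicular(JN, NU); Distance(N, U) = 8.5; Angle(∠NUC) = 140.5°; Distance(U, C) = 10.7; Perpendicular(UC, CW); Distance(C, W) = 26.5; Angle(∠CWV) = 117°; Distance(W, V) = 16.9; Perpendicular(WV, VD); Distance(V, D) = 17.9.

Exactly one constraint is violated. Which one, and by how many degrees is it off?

Perpendicular(WV, VD) — off by 5.60°.

J = (0.00, 0.00) ✓; JN at 77.70° ✓; |JN| = 14.50 ✓; ∠(JN, NU) = 90.00° ✓; |NU| = 8.500 ✓; ∠NUC = 140.5° ✓; |UC| = 10.70 ✓; ∠(UC, CW) = 90.00° ✓; |CW| = 26.50 ✓; ∠CWV = 117.0° ✓; |WV| = 16.90 ✓; ∠(WV, VD) = 84.40° ✗; |VD| = 17.90 ✓.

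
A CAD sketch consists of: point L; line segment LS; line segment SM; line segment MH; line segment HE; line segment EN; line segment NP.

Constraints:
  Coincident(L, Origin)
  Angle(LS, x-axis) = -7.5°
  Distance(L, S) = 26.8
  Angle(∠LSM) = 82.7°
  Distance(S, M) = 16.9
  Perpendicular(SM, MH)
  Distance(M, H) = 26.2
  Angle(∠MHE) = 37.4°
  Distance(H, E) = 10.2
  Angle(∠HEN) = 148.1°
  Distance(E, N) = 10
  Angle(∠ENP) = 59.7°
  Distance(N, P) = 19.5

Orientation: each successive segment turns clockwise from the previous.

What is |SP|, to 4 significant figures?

31.93

L is at the origin; LS runs at -7.5° with length 26.8, so S = (26.57, -3.498). ∠LSM = 82.7° gives SM at -104.8° from the x-axis; with |SM| = 16.9, M = (22.25, -19.84). The perpendicularity gives MH at right angles to SM, so MH runs at 165.2°; with |MH| = 26.2, H = (-3.077, -13.14). ∠MHE = 37.4° gives HE at 22.60° from the x-axis; with |HE| = 10.2, E = (6.340, -9.225). ∠HEN = 148.1° gives EN at -9.300° from the x-axis; with |EN| = 10.0, N = (16.21, -10.84). ∠ENP = 59.7° gives NP at -129.6° from the x-axis; with |NP| = 19.5, P = (3.778, -25.87). Then |SP| = |P − S| = 31.93.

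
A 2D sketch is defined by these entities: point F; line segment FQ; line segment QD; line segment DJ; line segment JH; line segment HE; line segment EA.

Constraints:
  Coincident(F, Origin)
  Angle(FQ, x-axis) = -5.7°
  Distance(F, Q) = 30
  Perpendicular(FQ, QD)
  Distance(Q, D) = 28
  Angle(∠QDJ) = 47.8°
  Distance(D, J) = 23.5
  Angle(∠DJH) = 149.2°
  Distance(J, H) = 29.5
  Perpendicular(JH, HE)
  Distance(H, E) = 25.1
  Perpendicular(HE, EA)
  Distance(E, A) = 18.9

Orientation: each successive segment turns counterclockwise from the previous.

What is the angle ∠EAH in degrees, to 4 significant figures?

53.02°

F is at the origin; FQ runs at -5.7° with length 30.0, so Q = (29.85, -2.980). FQ is perpendicular to QD, so QD runs at 84.30°; with |QD| = 28.0, D = (32.63, 24.88). ∠QDJ = 47.8° gives DJ at -143.5° from the x-axis; with |DJ| = 23.5, J = (13.74, 10.90). ∠DJH = 149.2° gives JH at -112.7° from the x-axis; with |JH| = 29.5, H = (2.358, -16.31). The perpendicularity gives HE at right angles to JH, so HE runs at -22.70°; with |HE| = 25.1, E = (25.51, -26.00). HE ⟂ EA, so EA runs at 67.30°; with |EA| = 18.9, A = (32.81, -8.562). Then cos ∠EAH = AE·AH / (|AE||AH|), giving 53.02°.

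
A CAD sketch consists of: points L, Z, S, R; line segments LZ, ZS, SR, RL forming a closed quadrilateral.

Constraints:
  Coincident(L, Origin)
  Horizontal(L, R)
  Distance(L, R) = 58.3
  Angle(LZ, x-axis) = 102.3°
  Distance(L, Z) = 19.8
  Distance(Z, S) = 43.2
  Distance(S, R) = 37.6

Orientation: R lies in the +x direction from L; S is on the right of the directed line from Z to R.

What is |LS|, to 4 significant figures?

27.19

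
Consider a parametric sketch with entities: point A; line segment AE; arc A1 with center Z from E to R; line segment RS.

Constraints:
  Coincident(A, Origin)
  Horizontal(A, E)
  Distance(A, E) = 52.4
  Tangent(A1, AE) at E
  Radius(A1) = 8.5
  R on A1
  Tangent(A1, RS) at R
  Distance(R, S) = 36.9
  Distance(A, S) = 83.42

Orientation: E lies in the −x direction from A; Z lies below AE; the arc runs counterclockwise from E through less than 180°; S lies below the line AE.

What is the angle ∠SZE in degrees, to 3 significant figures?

147°

Checks: |ZE| = 8.500 ✓; |ZR| = 8.500 ✓; ∠(ZR, RS) = 90.00° ✓; |RS| = 36.90 ✓; |AS| = 83.42 ✓.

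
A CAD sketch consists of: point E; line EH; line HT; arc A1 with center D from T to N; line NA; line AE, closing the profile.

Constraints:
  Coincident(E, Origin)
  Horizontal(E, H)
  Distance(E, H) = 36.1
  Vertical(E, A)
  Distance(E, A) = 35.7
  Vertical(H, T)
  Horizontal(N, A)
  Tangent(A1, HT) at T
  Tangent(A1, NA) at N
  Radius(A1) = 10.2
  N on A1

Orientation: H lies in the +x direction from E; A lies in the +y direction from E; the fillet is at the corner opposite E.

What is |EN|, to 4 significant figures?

44.11

E is at the origin; E and H share the same y with |EH| = 36.1 and H on the +x side, so H = (36.10, 0.000). EA is vertical with |EA| = 35.7 and A on the +y side, so A = (0.000, 35.70). The virtual corner opposite E is at (36.10, 35.70). The tangent condition forces DT to be normal to HT and the tangent condition forces DN to be normal to NA, with radius 10.2, so the center D sits 10.2 in from both sides at D = (25.90, 25.50). That places the tangent points at T = (36.10, 25.50) on HT and N = (25.90, 35.70) on NA. Then |EN| = |N − E| = 44.11.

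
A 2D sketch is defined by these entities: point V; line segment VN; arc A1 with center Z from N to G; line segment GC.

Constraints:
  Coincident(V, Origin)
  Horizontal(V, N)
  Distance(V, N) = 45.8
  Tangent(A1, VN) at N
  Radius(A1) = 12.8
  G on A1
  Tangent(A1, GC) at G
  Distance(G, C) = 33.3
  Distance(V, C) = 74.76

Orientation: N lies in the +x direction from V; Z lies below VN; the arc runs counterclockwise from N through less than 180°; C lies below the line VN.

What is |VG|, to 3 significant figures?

42.3

V is at the origin; V and N share the same y with |VN| = 45.8 and N on the +x side, so N = (45.8, 0.00). Since A1 is tangent to VN there, ZN ⟂ VN, so Z = N + (0, -12.8) = (45.8, -12.8). Since ZG ⟂ GC (tangency), |ZC| = √(12.8² + 33.3²) = 35.7 regardless of where G sits on A1. So C lies on both circle(V, 74.76) and circle(Z, 35.7); the below-VN intersection is C = (59.0, -46.0). G is the foot of the tangent from C: G = (36.4, -21.5).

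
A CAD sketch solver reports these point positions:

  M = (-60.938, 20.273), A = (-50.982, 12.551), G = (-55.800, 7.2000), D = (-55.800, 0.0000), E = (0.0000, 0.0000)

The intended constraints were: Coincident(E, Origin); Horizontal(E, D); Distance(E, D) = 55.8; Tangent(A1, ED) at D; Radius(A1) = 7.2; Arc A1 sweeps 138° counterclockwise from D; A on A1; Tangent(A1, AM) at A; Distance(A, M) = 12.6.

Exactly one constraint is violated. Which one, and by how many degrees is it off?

Tangent(A1, AM) at A — off by 4.20°.

E = (0.00, 0.00) ✓; E.y = 0.00, D.y = 0.00 ✓; |ED| = 55.80 ✓; ∠(GD, DE) = 90.00° ✓; |GD| = 7.200 ✓; bearing(G→A) − bearing(G→D) = 138.0° ✓; |GA| = 7.200 ✓; ∠(GA, AM) = 85.80° ✗; |AM| = 12.60 ✓.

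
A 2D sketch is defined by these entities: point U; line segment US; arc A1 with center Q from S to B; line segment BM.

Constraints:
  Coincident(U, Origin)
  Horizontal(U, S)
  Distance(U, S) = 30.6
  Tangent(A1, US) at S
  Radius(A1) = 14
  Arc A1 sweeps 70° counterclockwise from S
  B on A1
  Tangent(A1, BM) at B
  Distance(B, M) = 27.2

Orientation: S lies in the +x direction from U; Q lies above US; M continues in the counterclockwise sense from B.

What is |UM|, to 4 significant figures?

63.44

U is at the origin; US is horizontal with |US| = 30.6 and S on the +x side, so S = (30.60, 0.000). Since A1 is tangent to US there, QS ⟂ US, so Q = S + (0, 14) = (30.60, 14.00). On A1, S sits at bearing -90° from Q; a 70° counterclockwise sweep puts B at bearing -20°, so B = Q + 14.0·(cos -20°, sin -20°) = (43.76, 9.212). A1 meets BM tangentially, so QB is at right angles to BM, so BM runs along (−sin -20°, cos -20°); with |BM| = 27.2, M = (53.06, 34.77). Then |UM| = |M − U| = 63.44.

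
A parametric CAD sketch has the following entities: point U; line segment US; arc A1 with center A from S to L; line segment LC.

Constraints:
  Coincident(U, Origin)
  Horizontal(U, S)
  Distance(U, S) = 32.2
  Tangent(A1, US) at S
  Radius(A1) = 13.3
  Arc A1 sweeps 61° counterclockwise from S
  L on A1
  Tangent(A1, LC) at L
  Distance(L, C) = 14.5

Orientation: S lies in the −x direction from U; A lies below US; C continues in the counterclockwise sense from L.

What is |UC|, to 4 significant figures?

54.48

On A1, S sits at bearing 90° from A; a 61° counterclockwise sweep puts L at bearing 151°, so L = A + 13.3·(cos 151°, sin 151°) = (-43.83, -6.852). Since A1 is tangent to LC there, AL ⟂ LC, so LC runs along (−sin 151°, cos 151°); with |LC| = 14.5, C = (-50.86, -19.53). Then |UC| = |C − U| = 54.48.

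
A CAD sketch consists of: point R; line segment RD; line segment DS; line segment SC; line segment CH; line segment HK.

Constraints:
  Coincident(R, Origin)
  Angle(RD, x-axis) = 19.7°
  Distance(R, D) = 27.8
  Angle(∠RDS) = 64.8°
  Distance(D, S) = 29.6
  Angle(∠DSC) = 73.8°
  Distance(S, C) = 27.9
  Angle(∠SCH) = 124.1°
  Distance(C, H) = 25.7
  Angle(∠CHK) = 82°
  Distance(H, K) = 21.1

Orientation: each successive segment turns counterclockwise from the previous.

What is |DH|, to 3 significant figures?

34.8

R is at the origin; RD runs at 19.7° with length 27.8, so D = (26.2, 9.37). ∠RDS = 64.8° gives DS at 135° from the x-axis; with |DS| = 29.6, S = (5.28, 30.3). ∠DSC = 73.8° gives SC at -119° from the x-axis; with |SC| = 27.9, C = (-8.20, 5.91). ∠SCH = 124.1° gives CH at -63.0° from the x-axis; with |CH| = 25.7, H = (3.46, -17.0). Then |DH| = |H − D| = 34.8.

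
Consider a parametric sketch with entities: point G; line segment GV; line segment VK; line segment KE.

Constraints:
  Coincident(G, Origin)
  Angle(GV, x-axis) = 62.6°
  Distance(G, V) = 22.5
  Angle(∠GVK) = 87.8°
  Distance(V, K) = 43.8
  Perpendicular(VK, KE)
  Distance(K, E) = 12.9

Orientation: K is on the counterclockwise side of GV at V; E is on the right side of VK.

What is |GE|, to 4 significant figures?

55.64

G is at the origin; GV runs at 62.6° with length 22.5, so V = 22.5·(cos 62.6°, sin 62.6°) = (10.35, 19.98). ∠GVK = 87.8°, so VK runs at 62.6° + (180° − 87.8°) = 154.8° from the x-axis; with |VK| = 43.8, K = V + 43.8·(cos 154.8°, sin 154.8°) = (-29.28, 38.62). The perpendicularity gives KE at right angles to VK; with |KE| = 12.9 on the right of VK, E = K + 12.9·(0.4258, 0.9048) = (-23.78, 50.30). Then |GE| = |E − G| = 55.64.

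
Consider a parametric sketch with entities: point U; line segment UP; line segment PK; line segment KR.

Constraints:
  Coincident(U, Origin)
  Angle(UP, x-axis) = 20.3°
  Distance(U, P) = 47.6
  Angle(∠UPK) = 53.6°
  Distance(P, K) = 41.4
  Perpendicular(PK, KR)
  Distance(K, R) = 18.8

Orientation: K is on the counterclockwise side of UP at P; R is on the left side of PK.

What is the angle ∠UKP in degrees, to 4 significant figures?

71.05°

U is at the origin; UP runs at 20.3° with length 47.6, so P = 47.6·(cos 20.3°, sin 20.3°) = (44.64, 16.51). ∠UPK = 53.6°, so PK runs at 20.3° + (180° − 53.6°) = 146.7° from the x-axis; with |PK| = 41.4, K = P + 41.4·(cos 146.7°, sin 146.7°) = (10.04, 39.24). Then cos ∠UKP = KU·KP / (|KU||KP|), giving 71.05°.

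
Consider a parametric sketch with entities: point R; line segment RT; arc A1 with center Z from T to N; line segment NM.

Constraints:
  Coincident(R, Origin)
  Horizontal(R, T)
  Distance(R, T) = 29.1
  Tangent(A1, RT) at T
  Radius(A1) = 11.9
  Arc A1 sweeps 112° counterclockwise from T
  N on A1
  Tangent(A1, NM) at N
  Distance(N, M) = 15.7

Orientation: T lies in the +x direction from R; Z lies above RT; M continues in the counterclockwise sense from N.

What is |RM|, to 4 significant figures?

46.14

R is at the origin; R and T share the same y with |RT| = 29.1 and T on the +x side, so T = (29.10, 0.000). The tangent condition forces ZT to be normal to RT, so Z = T + (0, 11.9) = (29.10, 11.90). On A1, T sits at bearing -90° from Z; a 112° counterclockwise sweep puts N at bearing 22°, so N = Z + 11.9·(cos 22°, sin 22°) = (40.13, 16.36). The tangent condition forces ZN to be normal to NM, so NM runs along (−sin 22°, cos 22°); with |NM| = 15.7, M = (34.25, 30.91). Then |RM| = |M − R| = 46.14.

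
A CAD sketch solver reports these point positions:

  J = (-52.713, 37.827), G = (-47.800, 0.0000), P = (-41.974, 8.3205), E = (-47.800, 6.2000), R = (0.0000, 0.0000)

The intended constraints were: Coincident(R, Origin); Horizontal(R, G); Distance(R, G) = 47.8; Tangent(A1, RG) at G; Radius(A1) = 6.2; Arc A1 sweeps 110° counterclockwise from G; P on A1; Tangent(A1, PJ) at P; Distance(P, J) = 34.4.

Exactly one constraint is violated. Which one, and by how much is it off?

Distance(P, J) = 34.4 — off by 3.00.

R = (0.00, 0.00) ✓; R.y = 0.00, G.y = 0.00 ✓; |RG| = 47.80 ✓; ∠(EG, GR) = 90.00° ✓; |EG| = 6.200 ✓; bearing(E→P) − bearing(E→G) = 110.0° ✓; |EP| = 6.200 ✓; ∠(EP, PJ) = 90.00° ✓; |PJ| = 31.40 ✗.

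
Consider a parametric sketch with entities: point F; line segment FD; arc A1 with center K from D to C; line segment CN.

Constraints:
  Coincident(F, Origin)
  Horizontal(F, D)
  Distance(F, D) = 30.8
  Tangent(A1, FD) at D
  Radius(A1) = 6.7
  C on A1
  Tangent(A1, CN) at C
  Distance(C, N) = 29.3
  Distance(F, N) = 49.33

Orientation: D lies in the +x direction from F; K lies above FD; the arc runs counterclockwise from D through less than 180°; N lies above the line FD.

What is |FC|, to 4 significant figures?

38.21

F is at the origin; F and D share the same y with |FD| = 30.8 and D on the +x side, so D = (30.80, 0.000). Tangency of A1 to FD means the radius KD is perpendicular to FD, so K = D + (0, 6.7) = (30.80, 6.700). Since KC ⟂ CN (tangency), |KN| = √(6.7² + 29.3²) = 30.06 regardless of where C sits on A1. So N lies on both circle(F, 49.33) and circle(K, 30.06); the above-FD intersection is N = (32.99, 36.68). C is the foot of the tangent from N: C = (37.42, 7.714).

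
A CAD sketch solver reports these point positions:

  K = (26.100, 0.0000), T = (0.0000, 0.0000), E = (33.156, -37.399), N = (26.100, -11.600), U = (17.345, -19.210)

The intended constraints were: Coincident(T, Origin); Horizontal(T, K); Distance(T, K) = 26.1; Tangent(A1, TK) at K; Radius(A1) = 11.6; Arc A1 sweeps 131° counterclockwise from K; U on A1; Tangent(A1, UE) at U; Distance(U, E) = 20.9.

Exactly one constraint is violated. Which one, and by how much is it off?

Distance(U, E) = 20.9 — off by 3.20.

T = (0.00, 0.00) ✓; T.y = 0.00, K.y = 0.00 ✓; |TK| = 26.10 ✓; ∠(NK, KT) = 90.00° ✓; |NK| = 11.60 ✓; bearing(N→U) − bearing(N→K) = 131.0° ✓; |NU| = 11.60 ✓; ∠(NU, UE) = 90.00° ✓; |UE| = 24.10 ✗.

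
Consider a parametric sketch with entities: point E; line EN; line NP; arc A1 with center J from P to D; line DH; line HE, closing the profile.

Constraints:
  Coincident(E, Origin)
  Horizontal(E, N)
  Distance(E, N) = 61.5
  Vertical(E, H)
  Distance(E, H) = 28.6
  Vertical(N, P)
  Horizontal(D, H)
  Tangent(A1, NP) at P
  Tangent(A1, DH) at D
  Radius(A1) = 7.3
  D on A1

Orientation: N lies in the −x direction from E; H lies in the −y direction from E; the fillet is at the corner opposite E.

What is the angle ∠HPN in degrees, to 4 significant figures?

96.77°

E is at the origin; EN is horizontal with |EN| = 61.5 and N on the −x side, so N = (-61.50, 0.000). E and H share the same x with |EH| = 28.6 and H on the −y side, so H = (0.000, -28.60). The virtual corner opposite E is at (-61.50, -28.60). Tangency of A1 to NP means the radius JP is perpendicular to NP and tangency of A1 to DH means the radius JD is perpendicular to DH, with radius 7.3, so the center J sits 7.3 in from both sides at J = (-54.20, -21.30). That places the tangent points at P = (-61.50, -21.30) on NP and D = (-54.20, -28.60) on DH. Then cos ∠HPN = PH·PN / (|PH||PN|), giving 96.77°.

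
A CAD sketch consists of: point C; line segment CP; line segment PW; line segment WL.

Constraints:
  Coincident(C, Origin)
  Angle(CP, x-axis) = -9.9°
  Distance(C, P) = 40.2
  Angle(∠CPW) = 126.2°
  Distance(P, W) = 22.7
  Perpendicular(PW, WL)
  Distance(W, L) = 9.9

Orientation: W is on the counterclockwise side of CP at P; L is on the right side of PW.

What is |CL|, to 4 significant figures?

62.85

C is at the origin; CP runs at -9.9° with length 40.2, so P = 40.2·(cos -9.9°, sin -9.9°) = (39.60, -6.912). ∠CPW = 126.2°, so PW runs at -9.9° + (180° − 126.2°) = 43.90° from the x-axis; with |PW| = 22.7, W = P + 22.7·(cos 43.90°, sin 43.90°) = (55.96, 8.829). PW is perpendicular to WL; with |WL| = 9.9 on the right of PW, L = W + 9.9·(0.6934, -0.7206) = (62.82, 1.695). Then |CL| = |L − C| = 62.85.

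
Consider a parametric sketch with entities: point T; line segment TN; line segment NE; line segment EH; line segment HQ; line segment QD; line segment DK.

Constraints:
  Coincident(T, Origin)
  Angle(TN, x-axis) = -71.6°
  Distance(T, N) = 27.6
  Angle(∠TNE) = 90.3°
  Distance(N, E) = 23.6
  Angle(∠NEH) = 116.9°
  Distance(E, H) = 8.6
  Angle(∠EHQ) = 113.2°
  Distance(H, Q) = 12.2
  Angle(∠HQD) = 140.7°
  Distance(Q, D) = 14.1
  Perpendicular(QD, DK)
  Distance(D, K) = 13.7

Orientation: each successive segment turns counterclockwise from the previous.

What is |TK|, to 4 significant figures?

21.65

T is at the origin; TN runs at -71.6° with length 27.6, so N = (8.712, -26.19). ∠TNE = 90.3° gives NE at 18.10° from the x-axis; with |NE| = 23.6, E = (31.14, -18.86). ∠NEH = 116.9° gives EH at 81.20° from the x-axis; with |EH| = 8.6, H = (32.46, -10.36). ∠EHQ = 113.2° gives HQ at 148.0° from the x-axis; with |HQ| = 12.2, Q = (22.11, -3.893). ∠HQD = 140.7° gives QD at -172.7° from the x-axis; with |QD| = 14.1, D = (8.128, -5.685). QD is perpendicular to DK, so DK runs at -82.70°; with |DK| = 13.7, K = (9.869, -19.27). Then |TK| = |K − T| = 21.65.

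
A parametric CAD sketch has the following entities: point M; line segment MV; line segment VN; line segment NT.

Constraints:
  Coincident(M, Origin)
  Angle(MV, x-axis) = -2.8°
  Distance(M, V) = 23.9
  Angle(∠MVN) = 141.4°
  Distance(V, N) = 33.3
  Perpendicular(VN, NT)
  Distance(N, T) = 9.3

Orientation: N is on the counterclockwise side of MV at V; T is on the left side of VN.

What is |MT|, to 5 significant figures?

52.280

M is at the origin; MV runs at -2.8° with length 23.9, so V = 23.9·(cos -2.8°, sin -2.8°) = (23.871, -1.1675). ∠MVN = 141.4°, so VN runs at -2.8° + (180° − 141.4°) = 35.800° from the x-axis; with |VN| = 33.3, N = V + 33.3·(cos 35.800°, sin 35.800°) = (50.880, 18.312). VN is perpendicular to NT; with |NT| = 9.3 on the left of VN, T = N + 9.3·(-0.58496, 0.81106) = (45.440, 25.854). Then |MT| = |T − M| = 52.280.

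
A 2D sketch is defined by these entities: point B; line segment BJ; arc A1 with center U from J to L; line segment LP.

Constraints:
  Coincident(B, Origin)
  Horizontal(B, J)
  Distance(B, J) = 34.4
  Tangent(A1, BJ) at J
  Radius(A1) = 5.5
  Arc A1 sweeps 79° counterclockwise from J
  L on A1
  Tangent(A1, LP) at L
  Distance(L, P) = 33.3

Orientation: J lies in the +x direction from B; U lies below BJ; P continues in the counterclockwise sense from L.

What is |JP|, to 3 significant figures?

39.0

B is at the origin; B and J share the same y with |BJ| = 34.4 and J on the +x side, so J = (34.4, 0.00). A1 meets BJ tangentially, so UJ is at right angles to BJ, so U = J + (0, -5.5) = (34.4, -5.50). On A1, J sits at bearing 90° from U; a 79° counterclockwise sweep puts L at bearing 169°, so L = U + 5.5·(cos 169°, sin 169°) = (29.0, -4.45). Since A1 is tangent to LP there, UL ⟂ LP, so LP runs along (−sin 169°, cos 169°); with |LP| = 33.3, P = (22.6, -37.1). Then |JP| = |P − J| = 39.0.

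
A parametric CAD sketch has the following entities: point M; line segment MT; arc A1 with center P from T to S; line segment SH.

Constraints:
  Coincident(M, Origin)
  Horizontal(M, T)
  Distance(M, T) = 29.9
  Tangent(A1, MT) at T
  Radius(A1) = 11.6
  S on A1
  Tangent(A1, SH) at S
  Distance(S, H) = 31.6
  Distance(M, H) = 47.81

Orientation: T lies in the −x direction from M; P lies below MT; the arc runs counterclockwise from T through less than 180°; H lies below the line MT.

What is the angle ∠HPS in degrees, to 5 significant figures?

69.842°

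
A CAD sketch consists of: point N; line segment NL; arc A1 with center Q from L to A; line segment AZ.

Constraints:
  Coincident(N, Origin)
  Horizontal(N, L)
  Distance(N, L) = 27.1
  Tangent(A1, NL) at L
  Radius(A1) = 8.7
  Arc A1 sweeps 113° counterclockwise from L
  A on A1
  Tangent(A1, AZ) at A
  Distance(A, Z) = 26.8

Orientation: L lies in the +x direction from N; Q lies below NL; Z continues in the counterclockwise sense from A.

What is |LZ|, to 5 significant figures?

36.851

N is at the origin; NL is horizontal with |NL| = 27.1 and L on the +x side, so L = (27.100, 0.0000). Tangency of A1 to NL means the radius QL is perpendicular to NL, so Q = L + (0, -8.7) = (27.100, -8.7000). On A1, L sits at bearing 90° from Q; a 113° counterclockwise sweep puts A at bearing 203°, so A = Q + 8.7·(cos 203°, sin 203°) = (19.092, -12.099). Tangency of A1 to AZ means the radius QA is perpendicular to AZ, so AZ runs along (−sin 203°, cos 203°); with |AZ| = 26.8, Z = (29.563, -36.769). Then |LZ| = |Z − L| = 36.851.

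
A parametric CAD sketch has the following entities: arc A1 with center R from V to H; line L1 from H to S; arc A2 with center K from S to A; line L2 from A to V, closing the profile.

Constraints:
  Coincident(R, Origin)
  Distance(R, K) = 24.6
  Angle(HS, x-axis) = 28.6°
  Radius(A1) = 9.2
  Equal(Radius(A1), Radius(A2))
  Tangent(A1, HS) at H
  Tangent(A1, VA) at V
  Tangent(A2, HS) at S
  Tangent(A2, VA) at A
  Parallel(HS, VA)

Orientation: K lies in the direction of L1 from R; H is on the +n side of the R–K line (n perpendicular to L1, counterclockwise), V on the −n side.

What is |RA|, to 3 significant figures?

26.3

Tangency of A1 to both parallel lines with radius 9.2 puts H and V at R ± 9.2·n: H = (-4.40, 8.08), V = (4.40, -8.08). Equal radii place S and A the same way about K: S = K + 9.2·n = (17.2, 19.9), A = K − 9.2·n = (26.0, 3.70). Then |RA| = |A − R| = 26.3.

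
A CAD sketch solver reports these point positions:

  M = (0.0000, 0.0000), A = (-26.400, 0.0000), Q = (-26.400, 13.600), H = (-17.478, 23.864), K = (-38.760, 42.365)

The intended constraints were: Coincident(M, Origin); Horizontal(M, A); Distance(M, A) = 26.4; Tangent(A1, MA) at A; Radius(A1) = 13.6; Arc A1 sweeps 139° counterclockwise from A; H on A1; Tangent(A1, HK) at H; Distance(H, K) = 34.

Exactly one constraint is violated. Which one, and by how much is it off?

Distance(H, K) = 34 — off by 5.80.

M = (0.00, 0.00) ✓; M.y = 0.00, A.y = 0.00 ✓; |MA| = 26.40 ✓; ∠(QA, AM) = 90.00° ✓; |QA| = 13.60 ✓; bearing(Q→H) − bearing(Q→A) = 139.0° ✓; |QH| = 13.60 ✓; ∠(QH, HK) = 90.00° ✓; |HK| = 28.20 ✗.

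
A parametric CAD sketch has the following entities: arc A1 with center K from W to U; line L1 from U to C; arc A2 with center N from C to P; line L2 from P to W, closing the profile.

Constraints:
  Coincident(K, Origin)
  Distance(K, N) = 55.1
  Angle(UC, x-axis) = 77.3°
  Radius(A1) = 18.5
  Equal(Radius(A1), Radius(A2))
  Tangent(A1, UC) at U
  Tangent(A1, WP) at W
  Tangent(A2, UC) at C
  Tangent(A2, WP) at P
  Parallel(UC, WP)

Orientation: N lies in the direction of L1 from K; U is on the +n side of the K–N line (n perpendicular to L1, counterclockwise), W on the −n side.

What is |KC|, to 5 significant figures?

58.123

The slot axis is L1's direction at 77.3°, so u = (cos 77.3°, sin 77.3°) = (0.21985, 0.97553) and n = (−sin 77.3°, cos 77.3°) = (-0.97553, 0.21985). K is at the origin and N lies 55.1 along u from K, so N = 55.1·u = (12.114, 53.752). Tangency of A1 to both parallel lines with radius 18.5 puts U and W at K ± 18.5·n: U = (-18.047, 4.0672), W = (18.047, -4.0672). Equal radii place C and P the same way about N: C = N + 18.5·n = (-5.9339, 57.819), P = N − 18.5·n = (30.161, 49.685). Then |KC| = |C − K| = 58.123.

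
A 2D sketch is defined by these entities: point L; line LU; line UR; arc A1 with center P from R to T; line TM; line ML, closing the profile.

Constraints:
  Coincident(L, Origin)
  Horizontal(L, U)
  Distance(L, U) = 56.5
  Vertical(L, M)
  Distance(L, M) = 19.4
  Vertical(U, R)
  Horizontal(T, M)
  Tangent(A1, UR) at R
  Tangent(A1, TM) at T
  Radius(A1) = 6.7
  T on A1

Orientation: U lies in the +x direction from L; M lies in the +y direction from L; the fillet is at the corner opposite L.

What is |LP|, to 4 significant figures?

51.39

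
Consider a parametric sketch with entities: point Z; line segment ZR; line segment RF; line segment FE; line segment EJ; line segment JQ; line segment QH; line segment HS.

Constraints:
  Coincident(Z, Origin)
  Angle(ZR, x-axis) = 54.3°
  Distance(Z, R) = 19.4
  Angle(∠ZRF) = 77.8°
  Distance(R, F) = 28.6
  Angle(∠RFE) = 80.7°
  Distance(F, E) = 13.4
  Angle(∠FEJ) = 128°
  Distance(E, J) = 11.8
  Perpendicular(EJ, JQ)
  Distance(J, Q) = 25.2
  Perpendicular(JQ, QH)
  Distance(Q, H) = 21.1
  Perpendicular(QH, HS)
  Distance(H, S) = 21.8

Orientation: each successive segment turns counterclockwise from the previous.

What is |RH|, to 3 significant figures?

26.2

Z is at the origin; ZR runs at 54.3° with length 19.4, so R = (11.3, 15.8). ∠ZRF = 77.8° gives RF at 156° from the x-axis; with |RF| = 28.6, F = (-14.9, 27.2). ∠RFE = 80.7° gives FE at -104° from the x-axis; with |FE| = 13.4, E = (-18.2, 14.2). ∠FEJ = 128.0° gives EJ at -52.2° from the x-axis; with |EJ| = 11.8, J = (-11.0, 4.84). EJ is perpendicular to JQ, so JQ runs at 37.8°; with |JQ| = 25.2, Q = (8.95, 20.3). JQ ⟂ QH, so QH runs at 128°; with |QH| = 21.1, H = (-3.98, 37.0). Then |RH| = |H − R| = 26.2.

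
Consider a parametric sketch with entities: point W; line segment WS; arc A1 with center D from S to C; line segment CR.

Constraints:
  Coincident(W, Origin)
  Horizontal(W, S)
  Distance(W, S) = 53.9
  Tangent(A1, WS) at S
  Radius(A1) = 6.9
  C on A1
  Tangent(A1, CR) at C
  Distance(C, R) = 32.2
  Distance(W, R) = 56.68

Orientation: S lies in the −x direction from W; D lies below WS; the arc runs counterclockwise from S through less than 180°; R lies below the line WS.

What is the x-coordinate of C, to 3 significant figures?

-59.7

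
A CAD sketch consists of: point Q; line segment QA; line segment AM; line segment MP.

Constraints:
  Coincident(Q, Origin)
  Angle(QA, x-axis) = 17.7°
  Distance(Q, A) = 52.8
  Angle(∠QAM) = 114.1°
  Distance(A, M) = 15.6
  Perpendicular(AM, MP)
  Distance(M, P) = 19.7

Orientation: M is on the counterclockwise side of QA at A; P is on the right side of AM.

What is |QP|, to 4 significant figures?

77.40

Q is at the origin; QA runs at 17.7° with length 52.8, so A = 52.8·(cos 17.7°, sin 17.7°) = (50.30, 16.05). ∠QAM = 114.1°, so AM runs at 17.7° + (180° − 114.1°) = 83.60° from the x-axis; with |AM| = 15.6, M = A + 15.6·(cos 83.60°, sin 83.60°) = (52.04, 31.56). AM is perpendicular to MP; with |MP| = 19.7 on the right of AM, P = M + 19.7·(0.9938, -0.1115) = (71.62, 29.36). Then |QP| = |P − Q| = 77.40.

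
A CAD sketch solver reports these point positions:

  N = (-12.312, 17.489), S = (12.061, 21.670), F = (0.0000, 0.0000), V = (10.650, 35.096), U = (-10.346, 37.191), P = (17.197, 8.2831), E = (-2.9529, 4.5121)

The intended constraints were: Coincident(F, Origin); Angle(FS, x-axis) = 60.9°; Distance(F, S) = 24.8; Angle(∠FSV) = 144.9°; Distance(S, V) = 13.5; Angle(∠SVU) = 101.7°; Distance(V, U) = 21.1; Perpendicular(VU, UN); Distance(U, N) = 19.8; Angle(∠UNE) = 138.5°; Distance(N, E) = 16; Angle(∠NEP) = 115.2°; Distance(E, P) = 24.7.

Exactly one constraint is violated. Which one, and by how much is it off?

Distance(E, P) = 24.7 — off by 4.20.

F = (0.00, 0.00) ✓; FS at 60.90° ✓; |FS| = 24.80 ✓; ∠FSV = 144.9° ✓; |SV| = 13.50 ✓; ∠SVU = 101.7° ✓; |VU| = 21.10 ✓; ∠(VU, UN) = 90.00° ✓; |UN| = 19.80 ✓; ∠UNE = 138.5° ✓; |NE| = 16.00 ✓; ∠NEP = 115.2° ✓; |EP| = 20.50 ✗.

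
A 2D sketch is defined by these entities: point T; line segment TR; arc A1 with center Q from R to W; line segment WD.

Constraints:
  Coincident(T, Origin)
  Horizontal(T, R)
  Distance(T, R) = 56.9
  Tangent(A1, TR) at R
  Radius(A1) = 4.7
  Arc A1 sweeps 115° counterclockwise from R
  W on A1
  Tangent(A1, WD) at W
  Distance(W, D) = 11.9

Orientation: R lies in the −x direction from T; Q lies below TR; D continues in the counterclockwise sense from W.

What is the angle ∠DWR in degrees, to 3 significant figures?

123°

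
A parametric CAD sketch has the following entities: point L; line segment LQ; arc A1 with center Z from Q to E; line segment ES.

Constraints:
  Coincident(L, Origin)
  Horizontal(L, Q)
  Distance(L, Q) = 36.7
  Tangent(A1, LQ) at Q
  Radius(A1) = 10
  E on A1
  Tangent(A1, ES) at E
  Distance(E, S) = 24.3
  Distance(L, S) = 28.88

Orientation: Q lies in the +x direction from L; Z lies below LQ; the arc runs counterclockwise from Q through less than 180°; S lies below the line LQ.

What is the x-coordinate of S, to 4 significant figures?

14.93

Checks: |ZE| = 10.00 ✓; ∠(ZE, ES) = 90.00° ✓; |ES| = 24.30 ✓; |LS| = 28.88 ✓.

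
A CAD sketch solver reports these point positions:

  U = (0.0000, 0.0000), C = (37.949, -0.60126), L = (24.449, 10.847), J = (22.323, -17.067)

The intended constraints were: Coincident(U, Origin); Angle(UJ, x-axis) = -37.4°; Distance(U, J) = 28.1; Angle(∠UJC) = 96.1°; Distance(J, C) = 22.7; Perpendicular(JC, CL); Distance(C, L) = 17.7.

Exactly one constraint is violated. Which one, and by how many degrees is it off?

Perpendicular(JC, CL) — off by 3.20°.

U = (0.00, 0.00) ✓; UJ at -37.40° ✓; |UJ| = 28.10 ✓; ∠UJC = 96.10° ✓; |JC| = 22.70 ✓; ∠(JC, CL) = 93.20° ✗; |CL| = 17.70 ✓.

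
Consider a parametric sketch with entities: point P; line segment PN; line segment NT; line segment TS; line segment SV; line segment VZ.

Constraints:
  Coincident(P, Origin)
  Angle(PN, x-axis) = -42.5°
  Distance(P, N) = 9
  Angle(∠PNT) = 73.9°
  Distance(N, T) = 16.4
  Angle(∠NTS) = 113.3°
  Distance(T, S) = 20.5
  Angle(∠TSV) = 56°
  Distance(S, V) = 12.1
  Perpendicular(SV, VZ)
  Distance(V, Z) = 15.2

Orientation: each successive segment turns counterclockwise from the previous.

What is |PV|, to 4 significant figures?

12.86

P is at the origin; PN runs at -42.5° with length 9.0, so N = (6.635, -6.080). ∠PNT = 73.9° gives NT at 63.60° from the x-axis; with |NT| = 16.4, T = (13.93, 8.609). ∠NTS = 113.3° gives TS at 130.3° from the x-axis; with |TS| = 20.5, S = (0.6683, 24.24). ∠TSV = 56.0° gives SV at -105.7° from the x-axis; with |SV| = 12.1, V = (-2.606, 12.60). Then |PV| = |V − P| = 12.86.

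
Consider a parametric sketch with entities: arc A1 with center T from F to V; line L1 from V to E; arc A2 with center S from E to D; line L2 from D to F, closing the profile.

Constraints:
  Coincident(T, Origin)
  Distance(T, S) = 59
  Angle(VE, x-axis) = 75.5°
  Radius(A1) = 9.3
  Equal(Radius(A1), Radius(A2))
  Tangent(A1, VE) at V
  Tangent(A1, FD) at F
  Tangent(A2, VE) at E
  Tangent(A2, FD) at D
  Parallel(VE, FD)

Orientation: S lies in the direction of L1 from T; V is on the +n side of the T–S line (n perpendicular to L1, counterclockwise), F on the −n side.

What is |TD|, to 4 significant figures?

59.73

Tangency of A1 to both parallel lines with radius 9.3 puts V and F at T ± 9.3·n: V = (-9.004, 2.329), F = (9.004, -2.329). Equal radii place E and D the same way about S: E = S + 9.3·n = (5.769, 59.45), D = S − 9.3·n = (23.78, 54.79). Then |TD| = |D − T| = 59.73.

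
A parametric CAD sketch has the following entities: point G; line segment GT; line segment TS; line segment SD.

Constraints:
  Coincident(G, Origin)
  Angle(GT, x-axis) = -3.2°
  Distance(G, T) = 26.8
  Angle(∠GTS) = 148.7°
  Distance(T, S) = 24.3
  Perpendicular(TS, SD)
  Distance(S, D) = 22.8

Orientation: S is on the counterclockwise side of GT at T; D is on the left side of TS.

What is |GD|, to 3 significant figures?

48.0

∠GTS = 148.7°, so TS runs at -3.2° + (180° − 148.7°) = 28.1° from the x-axis; with |TS| = 24.3, S = T + 24.3·(cos 28.1°, sin 28.1°) = (48.2, 9.95). TS is perpendicular to SD; with |SD| = 22.8 on the left of TS, D = S + 22.8·(-0.471, 0.882) = (37.5, 30.1). Then |GD| = |D − G| = 48.0.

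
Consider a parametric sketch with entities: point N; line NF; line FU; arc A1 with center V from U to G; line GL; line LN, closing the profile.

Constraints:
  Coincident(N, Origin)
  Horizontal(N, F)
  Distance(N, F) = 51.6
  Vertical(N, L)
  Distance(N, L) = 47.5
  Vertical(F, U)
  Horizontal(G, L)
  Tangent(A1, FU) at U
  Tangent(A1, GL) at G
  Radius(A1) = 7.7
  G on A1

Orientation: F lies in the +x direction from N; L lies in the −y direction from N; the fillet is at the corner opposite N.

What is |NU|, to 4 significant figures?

65.17

N is at the origin; NF is horizontal with |NF| = 51.6 and F on the +x side, so F = (51.60, 0.000). NL is vertical with |NL| = 47.5 and L on the −y side, so L = (0.000, -47.50). The virtual corner opposite N is at (51.60, -47.50). The tangent condition forces VU to be normal to FU and since A1 is tangent to GL there, VG ⟂ GL, with radius 7.7, so the center V sits 7.7 in from both sides at V = (43.90, -39.80). That places the tangent points at U = (51.60, -39.80) on FU and G = (43.90, -47.50) on GL. Then |NU| = |U − N| = 65.17.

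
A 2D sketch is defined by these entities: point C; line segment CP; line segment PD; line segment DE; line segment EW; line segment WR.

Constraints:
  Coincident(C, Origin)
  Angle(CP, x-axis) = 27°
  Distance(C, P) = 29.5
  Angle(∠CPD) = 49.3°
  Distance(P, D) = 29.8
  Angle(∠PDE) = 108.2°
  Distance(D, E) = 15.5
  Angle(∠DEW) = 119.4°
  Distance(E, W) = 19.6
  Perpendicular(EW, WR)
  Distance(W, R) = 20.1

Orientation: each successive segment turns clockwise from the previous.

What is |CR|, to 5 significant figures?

14.329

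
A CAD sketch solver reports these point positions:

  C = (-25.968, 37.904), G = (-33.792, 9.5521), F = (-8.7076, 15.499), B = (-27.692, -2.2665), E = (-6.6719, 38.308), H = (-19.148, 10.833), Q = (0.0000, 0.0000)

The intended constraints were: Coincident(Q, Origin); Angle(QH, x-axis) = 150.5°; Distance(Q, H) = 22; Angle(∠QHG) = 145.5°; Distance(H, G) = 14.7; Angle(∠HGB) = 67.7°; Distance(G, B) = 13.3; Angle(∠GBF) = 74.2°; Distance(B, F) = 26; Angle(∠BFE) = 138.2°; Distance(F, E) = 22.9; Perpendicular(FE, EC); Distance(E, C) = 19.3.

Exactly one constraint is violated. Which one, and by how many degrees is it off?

Perpendicular(FE, EC) — off by 6.30°.

Q = (0.00, 0.00) ✓; QH at 150.5° ✓; |QH| = 22.00 ✓; ∠QHG = 145.5° ✓; |HG| = 14.70 ✓; ∠HGB = 67.70° ✓; |GB| = 13.30 ✓; ∠GBF = 74.20° ✓; |BF| = 26.00 ✓; ∠BFE = 138.2° ✓; |FE| = 22.90 ✓; ∠(FE, EC) = 96.30° ✗; |EC| = 19.30 ✓.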